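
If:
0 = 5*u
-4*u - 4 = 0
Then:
No Solution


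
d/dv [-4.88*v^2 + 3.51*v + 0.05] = 3.51 - 9.76*v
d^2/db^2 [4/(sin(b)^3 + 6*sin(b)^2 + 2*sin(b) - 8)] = 4*(-9*sin(b)^6 - 66*sin(b)^5 - 136*sin(b)^4 - 12*sin(b)^3 + 32*sin(b)^2 + 104*sin(b) + 104)/(sin(b)^3 + 6*sin(b)^2 + 2*sin(b) - 8)^3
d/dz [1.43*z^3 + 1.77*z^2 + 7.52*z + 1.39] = 4.29*z^2 + 3.54*z + 7.52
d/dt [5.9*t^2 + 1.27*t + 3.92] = 11.8*t + 1.27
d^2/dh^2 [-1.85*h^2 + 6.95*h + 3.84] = -3.70000000000000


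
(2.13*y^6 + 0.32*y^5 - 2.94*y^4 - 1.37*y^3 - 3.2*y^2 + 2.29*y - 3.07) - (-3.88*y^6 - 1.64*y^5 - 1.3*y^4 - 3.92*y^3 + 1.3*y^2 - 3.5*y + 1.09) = 6.01*y^6 + 1.96*y^5 - 1.64*y^4 + 2.55*y^3 - 4.5*y^2 + 5.79*y - 4.16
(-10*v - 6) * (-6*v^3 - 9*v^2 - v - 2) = 60*v^4 + 126*v^3 + 64*v^2 + 26*v + 12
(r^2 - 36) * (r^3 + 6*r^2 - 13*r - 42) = r^5 + 6*r^4 - 49*r^3 - 258*r^2 + 468*r + 1512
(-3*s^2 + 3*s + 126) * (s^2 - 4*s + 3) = -3*s^4 + 15*s^3 + 105*s^2 - 495*s + 378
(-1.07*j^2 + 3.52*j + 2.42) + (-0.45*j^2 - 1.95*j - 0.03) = -1.52*j^2 + 1.57*j + 2.39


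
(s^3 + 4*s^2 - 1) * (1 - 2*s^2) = -2*s^5 - 8*s^4 + s^3 + 6*s^2 - 1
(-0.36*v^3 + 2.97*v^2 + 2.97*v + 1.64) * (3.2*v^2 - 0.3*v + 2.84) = -1.152*v^5 + 9.612*v^4 + 7.5906*v^3 + 12.7918*v^2 + 7.9428*v + 4.6576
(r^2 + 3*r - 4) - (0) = r^2 + 3*r - 4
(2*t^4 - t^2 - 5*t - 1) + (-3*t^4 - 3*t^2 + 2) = -t^4 - 4*t^2 - 5*t + 1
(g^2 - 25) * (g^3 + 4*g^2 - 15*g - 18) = g^5 + 4*g^4 - 40*g^3 - 118*g^2 + 375*g + 450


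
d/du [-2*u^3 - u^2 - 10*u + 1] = -6*u^2 - 2*u - 10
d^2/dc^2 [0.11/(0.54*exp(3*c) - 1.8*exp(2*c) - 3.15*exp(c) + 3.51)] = (0.11*(-3.24*exp(2*c) + 7.2*exp(c) + 6.3)*(-1.62*exp(2*c) + 3.6*exp(c) + 3.15)*exp(c) + (-0.5346*exp(2*c) + 0.792*exp(c) + 0.3465)*(0.54*exp(3*c) - 1.8*exp(2*c) - 3.15*exp(c) + 3.51))*exp(c)/(0.54*exp(3*c) - 1.8*exp(2*c) - 3.15*exp(c) + 3.51)^3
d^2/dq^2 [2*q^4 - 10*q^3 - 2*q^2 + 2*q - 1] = 24*q^2 - 60*q - 4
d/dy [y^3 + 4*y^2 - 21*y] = 3*y^2 + 8*y - 21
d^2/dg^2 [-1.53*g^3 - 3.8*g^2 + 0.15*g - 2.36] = -9.18*g - 7.6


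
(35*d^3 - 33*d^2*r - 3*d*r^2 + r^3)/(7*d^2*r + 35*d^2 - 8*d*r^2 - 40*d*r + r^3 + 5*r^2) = (5*d + r)/(r + 5)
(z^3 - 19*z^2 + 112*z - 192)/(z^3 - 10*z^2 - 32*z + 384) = (z - 3)/(z + 6)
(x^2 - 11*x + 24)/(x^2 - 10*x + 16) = (x - 3)/(x - 2)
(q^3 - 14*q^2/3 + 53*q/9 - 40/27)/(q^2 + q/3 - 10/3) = (q^2 - 3*q + 8/9)/(q + 2)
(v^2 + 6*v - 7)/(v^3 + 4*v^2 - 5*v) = (v + 7)/(v*(v + 5))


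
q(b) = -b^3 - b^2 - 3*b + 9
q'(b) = -3*b^2 - 2*b - 3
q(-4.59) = 98.40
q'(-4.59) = -57.02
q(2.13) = -11.59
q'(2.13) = -20.87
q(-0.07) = 9.21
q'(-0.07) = -2.87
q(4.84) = -142.33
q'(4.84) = -82.96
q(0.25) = 8.17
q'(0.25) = -3.69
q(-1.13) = 12.56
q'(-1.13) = -4.57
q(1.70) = -3.90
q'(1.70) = -15.07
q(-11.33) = 1369.04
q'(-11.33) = -365.45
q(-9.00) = 684.00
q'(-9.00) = -228.00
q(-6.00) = 207.00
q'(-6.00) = -99.00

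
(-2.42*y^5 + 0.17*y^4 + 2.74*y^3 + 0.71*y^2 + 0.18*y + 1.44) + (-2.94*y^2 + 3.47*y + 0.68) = -2.42*y^5 + 0.17*y^4 + 2.74*y^3 - 2.23*y^2 + 3.65*y + 2.12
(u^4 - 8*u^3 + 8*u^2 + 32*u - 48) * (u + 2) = u^5 - 6*u^4 - 8*u^3 + 48*u^2 + 16*u - 96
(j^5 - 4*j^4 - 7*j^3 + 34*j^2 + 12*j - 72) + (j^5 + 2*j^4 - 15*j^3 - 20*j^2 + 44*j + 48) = 2*j^5 - 2*j^4 - 22*j^3 + 14*j^2 + 56*j - 24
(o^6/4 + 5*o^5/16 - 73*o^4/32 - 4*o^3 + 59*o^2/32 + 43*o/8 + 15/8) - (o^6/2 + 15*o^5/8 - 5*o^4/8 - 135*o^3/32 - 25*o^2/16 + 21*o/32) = -o^6/4 - 25*o^5/16 - 53*o^4/32 + 7*o^3/32 + 109*o^2/32 + 151*o/32 + 15/8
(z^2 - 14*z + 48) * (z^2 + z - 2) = z^4 - 13*z^3 + 32*z^2 + 76*z - 96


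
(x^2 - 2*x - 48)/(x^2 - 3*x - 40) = (x + 6)/(x + 5)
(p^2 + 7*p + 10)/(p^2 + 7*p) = (p^2 + 7*p + 10)/(p*(p + 7))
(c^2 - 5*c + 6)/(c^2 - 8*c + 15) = (c - 2)/(c - 5)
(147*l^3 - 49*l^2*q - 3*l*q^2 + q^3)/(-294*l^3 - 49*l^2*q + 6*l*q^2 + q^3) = (-3*l + q)/(6*l + q)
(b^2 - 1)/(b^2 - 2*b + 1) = (b + 1)/(b - 1)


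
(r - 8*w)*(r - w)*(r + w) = r^3 - 8*r^2*w - r*w^2 + 8*w^3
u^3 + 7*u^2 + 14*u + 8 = (u + 1)*(u + 2)*(u + 4)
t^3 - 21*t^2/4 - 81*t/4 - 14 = (t - 8)*(t + 1)*(t + 7/4)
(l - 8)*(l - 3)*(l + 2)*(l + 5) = l^4 - 4*l^3 - 43*l^2 + 58*l + 240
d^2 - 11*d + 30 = (d - 6)*(d - 5)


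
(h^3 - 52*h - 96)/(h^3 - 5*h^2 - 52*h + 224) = (h^2 + 8*h + 12)/(h^2 + 3*h - 28)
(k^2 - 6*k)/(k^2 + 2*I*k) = (k - 6)/(k + 2*I)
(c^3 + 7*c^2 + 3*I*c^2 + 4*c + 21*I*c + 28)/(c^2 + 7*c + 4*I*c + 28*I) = c - I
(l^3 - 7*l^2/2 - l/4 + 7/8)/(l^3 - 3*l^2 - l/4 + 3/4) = (l - 7/2)/(l - 3)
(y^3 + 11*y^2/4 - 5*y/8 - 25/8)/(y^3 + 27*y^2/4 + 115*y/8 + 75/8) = (y - 1)/(y + 3)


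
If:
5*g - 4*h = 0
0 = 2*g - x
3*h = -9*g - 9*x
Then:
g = 0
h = 0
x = 0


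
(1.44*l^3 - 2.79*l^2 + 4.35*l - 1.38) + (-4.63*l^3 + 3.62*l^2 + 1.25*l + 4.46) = -3.19*l^3 + 0.83*l^2 + 5.6*l + 3.08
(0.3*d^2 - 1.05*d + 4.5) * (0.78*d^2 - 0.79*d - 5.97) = 0.234*d^4 - 1.056*d^3 + 2.5485*d^2 + 2.7135*d - 26.865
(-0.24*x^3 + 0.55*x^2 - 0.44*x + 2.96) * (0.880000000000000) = -0.2112*x^3 + 0.484*x^2 - 0.3872*x + 2.6048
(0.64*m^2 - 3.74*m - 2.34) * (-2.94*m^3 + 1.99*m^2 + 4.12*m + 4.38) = -1.8816*m^5 + 12.2692*m^4 + 2.0738*m^3 - 17.2622*m^2 - 26.022*m - 10.2492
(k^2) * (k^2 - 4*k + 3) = k^4 - 4*k^3 + 3*k^2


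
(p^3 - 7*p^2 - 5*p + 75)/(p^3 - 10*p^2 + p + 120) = (p - 5)/(p - 8)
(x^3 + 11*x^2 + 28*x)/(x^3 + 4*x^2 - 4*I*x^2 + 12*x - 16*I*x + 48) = x*(x + 7)/(x^2 - 4*I*x + 12)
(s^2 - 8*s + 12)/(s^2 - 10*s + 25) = (s^2 - 8*s + 12)/(s^2 - 10*s + 25)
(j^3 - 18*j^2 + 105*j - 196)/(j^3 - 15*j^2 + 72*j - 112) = (j - 7)/(j - 4)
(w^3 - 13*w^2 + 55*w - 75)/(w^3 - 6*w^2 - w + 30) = (w - 5)/(w + 2)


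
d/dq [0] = 0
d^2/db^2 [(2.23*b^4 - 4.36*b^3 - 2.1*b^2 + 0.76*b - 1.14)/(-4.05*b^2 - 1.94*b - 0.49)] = (-73.15515*b^6 - 105.12666*b^5 - 76.9095779999999*b^4 - 76.3348559999999*b^3 + 105.63102*b^2 + 69.072216*b + 6.50968)/(66.430125*b^6 + 95.46255*b^5 + 69.839415*b^4 + 30.400964*b^3 + 8.449707*b^2 + 1.397382*b + 0.117649)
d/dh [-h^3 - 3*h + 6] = -3*h^2 - 3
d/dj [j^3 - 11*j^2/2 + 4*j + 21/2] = 3*j^2 - 11*j + 4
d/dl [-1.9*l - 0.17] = -1.90000000000000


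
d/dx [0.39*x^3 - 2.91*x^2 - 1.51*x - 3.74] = 1.17*x^2 - 5.82*x - 1.51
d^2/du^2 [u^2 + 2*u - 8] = 2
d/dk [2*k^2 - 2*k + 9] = 4*k - 2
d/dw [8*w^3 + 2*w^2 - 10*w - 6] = 24*w^2 + 4*w - 10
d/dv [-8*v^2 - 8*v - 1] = -16*v - 8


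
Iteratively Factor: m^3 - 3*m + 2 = (m - 1)*(m^2 + m - 2) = (m - 1)*(m + 2)*(m - 1)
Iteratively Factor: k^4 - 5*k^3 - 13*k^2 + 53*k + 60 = (k + 3)*(k^3 - 8*k^2 + 11*k + 20) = (k - 5)*(k + 3)*(k^2 - 3*k - 4) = (k - 5)*(k - 4)*(k + 3)*(k + 1)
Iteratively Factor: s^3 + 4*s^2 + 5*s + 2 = (s + 1)*(s^2 + 3*s + 2) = (s + 1)^2*(s + 2)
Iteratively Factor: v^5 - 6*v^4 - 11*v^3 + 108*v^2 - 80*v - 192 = (v - 3)*(v^4 - 3*v^3 - 20*v^2 + 48*v + 64) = (v - 3)*(v + 4)*(v^3 - 7*v^2 + 8*v + 16) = (v - 4)*(v - 3)*(v + 4)*(v^2 - 3*v - 4) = (v - 4)^2*(v - 3)*(v + 4)*(v + 1)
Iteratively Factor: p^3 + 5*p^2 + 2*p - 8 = (p - 1)*(p^2 + 6*p + 8) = (p - 1)*(p + 2)*(p + 4)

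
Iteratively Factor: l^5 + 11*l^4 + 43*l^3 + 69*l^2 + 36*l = (l + 3)*(l^4 + 8*l^3 + 19*l^2 + 12*l) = (l + 3)^2*(l^3 + 5*l^2 + 4*l) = (l + 3)^2*(l + 4)*(l^2 + l) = (l + 1)*(l + 3)^2*(l + 4)*(l)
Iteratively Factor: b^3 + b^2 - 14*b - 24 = (b - 4)*(b^2 + 5*b + 6) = (b - 4)*(b + 2)*(b + 3)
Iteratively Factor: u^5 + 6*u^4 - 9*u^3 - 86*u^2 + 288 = (u + 4)*(u^4 + 2*u^3 - 17*u^2 - 18*u + 72) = (u + 4)^2*(u^3 - 2*u^2 - 9*u + 18) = (u - 2)*(u + 4)^2*(u^2 - 9) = (u - 2)*(u + 3)*(u + 4)^2*(u - 3)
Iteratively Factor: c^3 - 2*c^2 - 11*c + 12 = (c + 3)*(c^2 - 5*c + 4) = (c - 4)*(c + 3)*(c - 1)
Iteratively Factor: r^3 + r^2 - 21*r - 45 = (r + 3)*(r^2 - 2*r - 15) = (r - 5)*(r + 3)*(r + 3)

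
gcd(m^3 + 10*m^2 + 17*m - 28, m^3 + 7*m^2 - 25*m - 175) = m + 7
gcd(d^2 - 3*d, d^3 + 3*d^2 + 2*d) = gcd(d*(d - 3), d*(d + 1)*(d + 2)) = d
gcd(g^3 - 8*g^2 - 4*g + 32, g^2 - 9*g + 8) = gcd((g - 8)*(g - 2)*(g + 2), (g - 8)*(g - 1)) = g - 8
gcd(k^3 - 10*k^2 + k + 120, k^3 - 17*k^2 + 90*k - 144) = k - 8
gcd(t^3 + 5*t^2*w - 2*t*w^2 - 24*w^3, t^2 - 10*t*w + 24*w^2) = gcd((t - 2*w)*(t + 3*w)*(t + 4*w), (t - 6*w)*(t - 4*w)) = 1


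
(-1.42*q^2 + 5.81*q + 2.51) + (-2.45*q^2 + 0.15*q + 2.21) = -3.87*q^2 + 5.96*q + 4.72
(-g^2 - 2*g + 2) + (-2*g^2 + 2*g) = 2 - 3*g^2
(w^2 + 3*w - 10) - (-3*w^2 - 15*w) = 4*w^2 + 18*w - 10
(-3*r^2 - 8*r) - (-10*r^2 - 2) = 7*r^2 - 8*r + 2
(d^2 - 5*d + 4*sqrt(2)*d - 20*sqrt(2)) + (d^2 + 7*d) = 2*d^2 + 2*d + 4*sqrt(2)*d - 20*sqrt(2)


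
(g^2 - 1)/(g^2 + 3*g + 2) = (g - 1)/(g + 2)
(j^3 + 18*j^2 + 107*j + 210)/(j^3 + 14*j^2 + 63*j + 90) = (j + 7)/(j + 3)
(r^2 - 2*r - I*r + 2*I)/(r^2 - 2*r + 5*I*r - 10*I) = (r - I)/(r + 5*I)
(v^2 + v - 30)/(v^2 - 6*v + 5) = (v + 6)/(v - 1)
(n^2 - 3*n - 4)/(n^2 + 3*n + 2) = (n - 4)/(n + 2)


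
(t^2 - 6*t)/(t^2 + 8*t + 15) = t*(t - 6)/(t^2 + 8*t + 15)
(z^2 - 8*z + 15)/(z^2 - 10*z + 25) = (z - 3)/(z - 5)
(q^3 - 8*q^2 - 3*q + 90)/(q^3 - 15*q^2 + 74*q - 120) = (q + 3)/(q - 4)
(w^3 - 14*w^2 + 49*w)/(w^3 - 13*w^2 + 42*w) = (w - 7)/(w - 6)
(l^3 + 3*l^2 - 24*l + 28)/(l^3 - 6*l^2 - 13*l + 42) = (l^2 + 5*l - 14)/(l^2 - 4*l - 21)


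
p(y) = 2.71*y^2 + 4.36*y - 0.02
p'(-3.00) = -11.90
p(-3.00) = 11.29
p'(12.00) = 69.40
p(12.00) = 442.54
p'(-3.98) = -17.21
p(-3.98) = 25.55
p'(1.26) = 11.19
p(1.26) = 9.78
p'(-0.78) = 0.13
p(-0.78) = -1.77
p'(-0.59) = 1.16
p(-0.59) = -1.65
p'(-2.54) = -9.41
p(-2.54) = 6.39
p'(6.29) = 38.45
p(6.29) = 134.62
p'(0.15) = 5.17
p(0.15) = 0.69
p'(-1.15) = -1.87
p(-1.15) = -1.45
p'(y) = 5.42*y + 4.36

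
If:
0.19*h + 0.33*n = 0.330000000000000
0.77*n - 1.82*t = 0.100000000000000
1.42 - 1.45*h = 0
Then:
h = 0.98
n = 0.44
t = 0.13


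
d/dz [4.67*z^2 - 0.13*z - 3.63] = 9.34*z - 0.13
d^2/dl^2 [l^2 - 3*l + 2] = 2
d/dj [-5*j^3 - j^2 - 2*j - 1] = -15*j^2 - 2*j - 2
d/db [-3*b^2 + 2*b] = 2 - 6*b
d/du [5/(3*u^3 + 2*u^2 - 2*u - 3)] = 5*(-9*u^2 - 4*u + 2)/(3*u^3 + 2*u^2 - 2*u - 3)^2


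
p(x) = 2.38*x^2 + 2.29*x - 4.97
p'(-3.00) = -11.99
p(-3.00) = 9.58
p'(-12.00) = -54.83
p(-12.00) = 310.27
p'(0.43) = 4.34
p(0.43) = -3.55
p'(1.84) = 11.05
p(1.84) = 7.30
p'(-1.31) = -3.95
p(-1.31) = -3.89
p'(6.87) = 34.99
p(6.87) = 123.09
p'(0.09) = 2.72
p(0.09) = -4.74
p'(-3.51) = -14.42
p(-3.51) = 16.31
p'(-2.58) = -9.99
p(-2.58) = 4.96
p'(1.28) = 8.38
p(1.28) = 1.86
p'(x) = 4.76*x + 2.29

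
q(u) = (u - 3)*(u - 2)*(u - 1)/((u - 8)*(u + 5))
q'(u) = -(u - 3)*(u - 2)*(u - 1)/((u - 8)*(u + 5)^2) + (u - 3)*(u - 2)/((u - 8)*(u + 5)) + (u - 3)*(u - 1)/((u - 8)*(u + 5)) + (u - 2)*(u - 1)/((u - 8)*(u + 5)) - (u - 3)*(u - 2)*(u - 1)/((u - 8)^2*(u + 5))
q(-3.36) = 7.98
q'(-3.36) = -8.73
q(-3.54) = 9.76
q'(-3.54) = -11.25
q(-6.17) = -32.40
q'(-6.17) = -17.96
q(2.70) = 0.01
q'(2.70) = -0.01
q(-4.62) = 59.12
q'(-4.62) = -178.09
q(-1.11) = 0.76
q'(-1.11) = -0.90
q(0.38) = 0.06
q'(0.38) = -0.17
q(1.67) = -0.01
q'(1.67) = 0.02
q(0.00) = 0.15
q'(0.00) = -0.29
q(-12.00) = -19.50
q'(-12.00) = 0.43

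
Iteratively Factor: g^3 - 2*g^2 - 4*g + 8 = (g - 2)*(g^2 - 4) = (g - 2)*(g + 2)*(g - 2)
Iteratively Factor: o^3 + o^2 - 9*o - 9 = (o + 1)*(o^2 - 9) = (o - 3)*(o + 1)*(o + 3)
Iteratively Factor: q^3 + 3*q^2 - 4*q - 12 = (q - 2)*(q^2 + 5*q + 6) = (q - 2)*(q + 2)*(q + 3)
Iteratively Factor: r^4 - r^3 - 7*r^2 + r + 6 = (r - 1)*(r^3 - 7*r - 6) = (r - 1)*(r + 2)*(r^2 - 2*r - 3) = (r - 1)*(r + 1)*(r + 2)*(r - 3)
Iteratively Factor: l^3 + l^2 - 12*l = (l + 4)*(l^2 - 3*l) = (l - 3)*(l + 4)*(l)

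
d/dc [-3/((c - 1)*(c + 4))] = 3*(2*c + 3)/((c - 1)^2*(c + 4)^2)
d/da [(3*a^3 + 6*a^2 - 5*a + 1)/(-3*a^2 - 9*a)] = (-3*a^4 - 18*a^3 - 23*a^2 + 2*a + 3)/(3*a^2*(a^2 + 6*a + 9))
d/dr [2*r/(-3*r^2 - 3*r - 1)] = 2*(3*r^2 - 1)/(9*r^4 + 18*r^3 + 15*r^2 + 6*r + 1)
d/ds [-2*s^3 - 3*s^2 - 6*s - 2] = -6*s^2 - 6*s - 6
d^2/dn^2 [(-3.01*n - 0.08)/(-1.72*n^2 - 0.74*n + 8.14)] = ((3.01*n + 0.08)*(3.44*n + 0.74)*(6.88*n + 1.48) - (31.0632*n + 4.73)*(1.72*n^2 + 0.74*n - 8.14))/(1.72*n^2 + 0.74*n - 8.14)^3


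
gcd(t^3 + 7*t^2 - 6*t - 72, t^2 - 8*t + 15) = t - 3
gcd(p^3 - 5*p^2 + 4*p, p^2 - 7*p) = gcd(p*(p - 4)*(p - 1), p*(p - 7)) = p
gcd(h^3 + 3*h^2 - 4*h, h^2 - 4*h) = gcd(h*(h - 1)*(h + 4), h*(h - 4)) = h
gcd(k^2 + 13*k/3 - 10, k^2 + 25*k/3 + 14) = k + 6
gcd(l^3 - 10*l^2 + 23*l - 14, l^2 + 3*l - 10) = l - 2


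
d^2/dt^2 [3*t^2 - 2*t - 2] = 6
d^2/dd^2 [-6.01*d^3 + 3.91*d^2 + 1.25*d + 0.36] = 7.82 - 36.06*d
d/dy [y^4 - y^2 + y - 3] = 4*y^3 - 2*y + 1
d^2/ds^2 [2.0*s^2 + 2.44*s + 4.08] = 4.00000000000000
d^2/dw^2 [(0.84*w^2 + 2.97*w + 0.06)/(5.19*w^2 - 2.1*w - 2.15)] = (178.310754*w^3 + 65.9358360000001*w^2 + 194.92083*w - 17.18508)/(139.798359*w^6 - 169.69743*w^5 - 105.074145*w^4 + 131.3361*w^3 + 43.527825*w^2 - 29.12175*w - 9.938375)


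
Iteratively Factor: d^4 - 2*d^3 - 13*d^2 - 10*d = (d)*(d^3 - 2*d^2 - 13*d - 10) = d*(d + 2)*(d^2 - 4*d - 5) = d*(d - 5)*(d + 2)*(d + 1)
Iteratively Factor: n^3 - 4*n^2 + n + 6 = (n - 3)*(n^2 - n - 2) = (n - 3)*(n + 1)*(n - 2)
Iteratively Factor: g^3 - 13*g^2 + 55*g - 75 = (g - 5)*(g^2 - 8*g + 15) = (g - 5)*(g - 3)*(g - 5)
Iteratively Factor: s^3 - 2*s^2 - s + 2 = (s + 1)*(s^2 - 3*s + 2) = (s - 1)*(s + 1)*(s - 2)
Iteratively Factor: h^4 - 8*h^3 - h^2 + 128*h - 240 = (h + 4)*(h^3 - 12*h^2 + 47*h - 60) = (h - 4)*(h + 4)*(h^2 - 8*h + 15) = (h - 4)*(h - 3)*(h + 4)*(h - 5)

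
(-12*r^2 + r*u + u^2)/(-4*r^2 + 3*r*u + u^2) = (3*r - u)/(r - u)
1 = 1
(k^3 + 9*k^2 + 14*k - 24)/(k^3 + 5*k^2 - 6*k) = (k + 4)/k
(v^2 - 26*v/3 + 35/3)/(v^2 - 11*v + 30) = (3*v^2 - 26*v + 35)/(3*(v^2 - 11*v + 30))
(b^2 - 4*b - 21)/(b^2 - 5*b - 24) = (b - 7)/(b - 8)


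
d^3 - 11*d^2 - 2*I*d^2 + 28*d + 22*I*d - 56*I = (d - 7)*(d - 4)*(d - 2*I)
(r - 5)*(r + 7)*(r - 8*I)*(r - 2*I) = r^4 + 2*r^3 - 10*I*r^3 - 51*r^2 - 20*I*r^2 - 32*r + 350*I*r + 560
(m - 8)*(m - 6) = m^2 - 14*m + 48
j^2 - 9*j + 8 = (j - 8)*(j - 1)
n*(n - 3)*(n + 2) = n^3 - n^2 - 6*n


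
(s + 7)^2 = s^2 + 14*s + 49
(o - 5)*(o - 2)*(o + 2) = o^3 - 5*o^2 - 4*o + 20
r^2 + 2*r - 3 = (r - 1)*(r + 3)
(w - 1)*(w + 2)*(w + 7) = w^3 + 8*w^2 + 5*w - 14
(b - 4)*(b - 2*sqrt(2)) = b^2 - 4*b - 2*sqrt(2)*b + 8*sqrt(2)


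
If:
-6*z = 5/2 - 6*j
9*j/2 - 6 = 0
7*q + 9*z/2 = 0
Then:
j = 4/3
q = -33/56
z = 11/12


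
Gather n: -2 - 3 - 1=-6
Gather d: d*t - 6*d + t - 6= d*(t - 6) + t - 6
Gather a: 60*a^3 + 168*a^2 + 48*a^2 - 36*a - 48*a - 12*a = 60*a^3 + 216*a^2 - 96*a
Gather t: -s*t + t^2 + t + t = t^2 + t*(2 - s)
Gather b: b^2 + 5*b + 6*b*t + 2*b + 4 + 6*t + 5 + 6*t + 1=b^2 + b*(6*t + 7) + 12*t + 10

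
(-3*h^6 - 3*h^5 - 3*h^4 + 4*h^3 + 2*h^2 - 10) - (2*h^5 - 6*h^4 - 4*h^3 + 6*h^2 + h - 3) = -3*h^6 - 5*h^5 + 3*h^4 + 8*h^3 - 4*h^2 - h - 7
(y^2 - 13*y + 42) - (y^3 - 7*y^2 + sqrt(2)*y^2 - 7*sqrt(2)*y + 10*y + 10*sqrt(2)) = -y^3 - sqrt(2)*y^2 + 8*y^2 - 23*y + 7*sqrt(2)*y - 10*sqrt(2) + 42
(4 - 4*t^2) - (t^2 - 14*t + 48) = -5*t^2 + 14*t - 44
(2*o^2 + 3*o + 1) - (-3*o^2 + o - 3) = 5*o^2 + 2*o + 4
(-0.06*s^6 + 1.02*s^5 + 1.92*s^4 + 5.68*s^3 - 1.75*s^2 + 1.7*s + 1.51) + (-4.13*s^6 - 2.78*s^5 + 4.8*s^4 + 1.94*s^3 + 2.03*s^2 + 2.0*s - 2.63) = -4.19*s^6 - 1.76*s^5 + 6.72*s^4 + 7.62*s^3 + 0.28*s^2 + 3.7*s - 1.12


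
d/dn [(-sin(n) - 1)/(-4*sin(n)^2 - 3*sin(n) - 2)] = (-8*sin(n) + 2*cos(2*n) - 3)*cos(n)/(4*sin(n)^2 + 3*sin(n) + 2)^2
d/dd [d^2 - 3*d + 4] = 2*d - 3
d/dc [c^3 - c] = 3*c^2 - 1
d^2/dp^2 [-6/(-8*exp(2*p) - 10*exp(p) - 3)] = 12*(4*(8*exp(p) + 5)^2*exp(p) - (16*exp(p) + 5)*(8*exp(2*p) + 10*exp(p) + 3))*exp(p)/(8*exp(2*p) + 10*exp(p) + 3)^3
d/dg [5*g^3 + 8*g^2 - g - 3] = 15*g^2 + 16*g - 1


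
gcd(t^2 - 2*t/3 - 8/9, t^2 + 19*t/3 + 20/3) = 1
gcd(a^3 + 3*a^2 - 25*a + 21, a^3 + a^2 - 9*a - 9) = a - 3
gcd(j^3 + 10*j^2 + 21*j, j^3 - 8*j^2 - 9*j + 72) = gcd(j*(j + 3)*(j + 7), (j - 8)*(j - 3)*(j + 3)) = j + 3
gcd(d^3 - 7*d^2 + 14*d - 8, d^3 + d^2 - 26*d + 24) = d^2 - 5*d + 4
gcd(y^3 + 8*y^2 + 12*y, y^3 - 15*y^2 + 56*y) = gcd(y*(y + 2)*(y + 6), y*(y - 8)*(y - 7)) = y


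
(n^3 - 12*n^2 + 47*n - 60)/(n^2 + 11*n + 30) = (n^3 - 12*n^2 + 47*n - 60)/(n^2 + 11*n + 30)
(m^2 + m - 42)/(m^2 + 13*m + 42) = (m - 6)/(m + 6)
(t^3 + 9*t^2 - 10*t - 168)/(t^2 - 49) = (t^2 + 2*t - 24)/(t - 7)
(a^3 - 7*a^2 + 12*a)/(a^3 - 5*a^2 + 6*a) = (a - 4)/(a - 2)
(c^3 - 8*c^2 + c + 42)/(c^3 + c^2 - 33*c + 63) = (c^2 - 5*c - 14)/(c^2 + 4*c - 21)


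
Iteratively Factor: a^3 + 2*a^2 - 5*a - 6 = (a - 2)*(a^2 + 4*a + 3) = (a - 2)*(a + 3)*(a + 1)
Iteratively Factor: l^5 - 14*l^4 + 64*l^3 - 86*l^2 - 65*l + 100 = (l - 5)*(l^4 - 9*l^3 + 19*l^2 + 9*l - 20) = (l - 5)*(l + 1)*(l^3 - 10*l^2 + 29*l - 20) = (l - 5)^2*(l + 1)*(l^2 - 5*l + 4) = (l - 5)^2*(l - 1)*(l + 1)*(l - 4)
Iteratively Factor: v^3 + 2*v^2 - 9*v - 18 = (v + 3)*(v^2 - v - 6) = (v + 2)*(v + 3)*(v - 3)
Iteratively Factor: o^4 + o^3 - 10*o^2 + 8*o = (o)*(o^3 + o^2 - 10*o + 8) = o*(o + 4)*(o^2 - 3*o + 2) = o*(o - 1)*(o + 4)*(o - 2)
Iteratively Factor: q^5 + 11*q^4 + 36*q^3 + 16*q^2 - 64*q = (q + 4)*(q^4 + 7*q^3 + 8*q^2 - 16*q) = q*(q + 4)*(q^3 + 7*q^2 + 8*q - 16) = q*(q + 4)^2*(q^2 + 3*q - 4) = q*(q + 4)^3*(q - 1)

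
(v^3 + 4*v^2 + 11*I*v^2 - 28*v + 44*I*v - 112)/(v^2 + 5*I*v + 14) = (v^2 + 4*v*(1 + I) + 16*I)/(v - 2*I)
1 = 1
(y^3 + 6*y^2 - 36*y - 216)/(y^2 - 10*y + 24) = (y^2 + 12*y + 36)/(y - 4)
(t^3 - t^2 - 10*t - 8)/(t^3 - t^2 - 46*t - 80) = (t^2 - 3*t - 4)/(t^2 - 3*t - 40)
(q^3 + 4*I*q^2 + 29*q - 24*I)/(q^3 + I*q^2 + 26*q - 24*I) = (q^2 + 5*I*q + 24)/(q^2 + 2*I*q + 24)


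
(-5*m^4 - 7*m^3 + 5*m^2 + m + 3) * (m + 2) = -5*m^5 - 17*m^4 - 9*m^3 + 11*m^2 + 5*m + 6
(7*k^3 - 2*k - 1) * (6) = 42*k^3 - 12*k - 6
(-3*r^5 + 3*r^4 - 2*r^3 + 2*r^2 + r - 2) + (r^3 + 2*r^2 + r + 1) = -3*r^5 + 3*r^4 - r^3 + 4*r^2 + 2*r - 1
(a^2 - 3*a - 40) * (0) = 0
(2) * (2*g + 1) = 4*g + 2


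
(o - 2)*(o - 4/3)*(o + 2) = o^3 - 4*o^2/3 - 4*o + 16/3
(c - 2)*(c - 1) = c^2 - 3*c + 2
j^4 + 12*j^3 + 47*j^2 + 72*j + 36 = (j + 1)*(j + 2)*(j + 3)*(j + 6)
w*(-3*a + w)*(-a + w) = 3*a^2*w - 4*a*w^2 + w^3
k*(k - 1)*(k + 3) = k^3 + 2*k^2 - 3*k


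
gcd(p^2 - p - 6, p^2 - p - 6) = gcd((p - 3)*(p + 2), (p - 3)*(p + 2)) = p^2 - p - 6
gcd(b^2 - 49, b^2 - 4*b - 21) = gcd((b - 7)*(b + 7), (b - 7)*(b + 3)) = b - 7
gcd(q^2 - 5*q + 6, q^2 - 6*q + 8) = q - 2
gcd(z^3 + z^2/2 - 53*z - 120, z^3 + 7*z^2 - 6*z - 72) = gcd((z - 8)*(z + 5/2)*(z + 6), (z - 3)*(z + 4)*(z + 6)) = z + 6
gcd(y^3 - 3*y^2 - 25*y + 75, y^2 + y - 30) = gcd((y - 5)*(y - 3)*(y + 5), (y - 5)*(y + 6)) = y - 5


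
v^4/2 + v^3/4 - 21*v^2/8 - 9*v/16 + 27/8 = (v/2 + 1)*(v - 3/2)^2*(v + 3/2)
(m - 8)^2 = m^2 - 16*m + 64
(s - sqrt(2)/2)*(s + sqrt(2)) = s^2 + sqrt(2)*s/2 - 1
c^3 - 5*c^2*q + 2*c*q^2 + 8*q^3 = (c - 4*q)*(c - 2*q)*(c + q)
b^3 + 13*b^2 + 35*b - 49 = (b - 1)*(b + 7)^2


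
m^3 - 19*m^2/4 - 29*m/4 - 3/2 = (m - 6)*(m + 1/4)*(m + 1)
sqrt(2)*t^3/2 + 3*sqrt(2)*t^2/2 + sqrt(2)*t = t*(t + 2)*(sqrt(2)*t/2 + sqrt(2)/2)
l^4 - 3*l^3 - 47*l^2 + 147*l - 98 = (l - 7)*(l - 2)*(l - 1)*(l + 7)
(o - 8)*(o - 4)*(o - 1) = o^3 - 13*o^2 + 44*o - 32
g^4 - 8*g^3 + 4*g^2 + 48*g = g*(g - 6)*(g - 4)*(g + 2)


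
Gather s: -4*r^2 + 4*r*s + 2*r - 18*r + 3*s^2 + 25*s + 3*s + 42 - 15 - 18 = -4*r^2 - 16*r + 3*s^2 + s*(4*r + 28) + 9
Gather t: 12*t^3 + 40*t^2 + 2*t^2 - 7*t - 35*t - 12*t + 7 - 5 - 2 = 12*t^3 + 42*t^2 - 54*t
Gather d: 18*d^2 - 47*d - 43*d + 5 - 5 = 18*d^2 - 90*d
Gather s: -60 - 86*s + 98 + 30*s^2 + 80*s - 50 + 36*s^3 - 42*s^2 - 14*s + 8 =36*s^3 - 12*s^2 - 20*s - 4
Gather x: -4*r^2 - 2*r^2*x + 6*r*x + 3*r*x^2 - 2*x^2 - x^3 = -4*r^2 - x^3 + x^2*(3*r - 2) + x*(-2*r^2 + 6*r)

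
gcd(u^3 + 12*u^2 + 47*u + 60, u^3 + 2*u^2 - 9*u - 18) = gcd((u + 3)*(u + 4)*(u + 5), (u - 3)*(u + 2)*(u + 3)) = u + 3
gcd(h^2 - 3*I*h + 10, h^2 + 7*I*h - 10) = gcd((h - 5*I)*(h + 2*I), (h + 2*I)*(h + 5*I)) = h + 2*I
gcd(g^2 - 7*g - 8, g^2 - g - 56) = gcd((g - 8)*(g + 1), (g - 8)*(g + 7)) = g - 8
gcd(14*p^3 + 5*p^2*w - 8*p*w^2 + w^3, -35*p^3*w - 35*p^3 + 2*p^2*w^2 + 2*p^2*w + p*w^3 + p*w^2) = 1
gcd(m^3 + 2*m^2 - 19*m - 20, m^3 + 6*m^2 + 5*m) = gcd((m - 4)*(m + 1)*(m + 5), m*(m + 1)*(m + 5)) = m^2 + 6*m + 5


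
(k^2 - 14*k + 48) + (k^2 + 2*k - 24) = 2*k^2 - 12*k + 24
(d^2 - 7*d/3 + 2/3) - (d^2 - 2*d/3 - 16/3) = 6 - 5*d/3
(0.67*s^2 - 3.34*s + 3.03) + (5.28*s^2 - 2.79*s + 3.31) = 5.95*s^2 - 6.13*s + 6.34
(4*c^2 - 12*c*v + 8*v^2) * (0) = 0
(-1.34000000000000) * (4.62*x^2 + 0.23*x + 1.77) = -6.1908*x^2 - 0.3082*x - 2.3718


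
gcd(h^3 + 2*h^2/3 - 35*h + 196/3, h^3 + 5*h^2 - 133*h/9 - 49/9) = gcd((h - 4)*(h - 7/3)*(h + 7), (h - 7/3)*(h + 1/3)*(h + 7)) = h^2 + 14*h/3 - 49/3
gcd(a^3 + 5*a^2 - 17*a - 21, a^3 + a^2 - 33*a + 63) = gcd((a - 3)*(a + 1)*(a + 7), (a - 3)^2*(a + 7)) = a^2 + 4*a - 21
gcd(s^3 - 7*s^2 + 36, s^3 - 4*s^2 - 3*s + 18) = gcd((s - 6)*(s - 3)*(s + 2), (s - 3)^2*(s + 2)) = s^2 - s - 6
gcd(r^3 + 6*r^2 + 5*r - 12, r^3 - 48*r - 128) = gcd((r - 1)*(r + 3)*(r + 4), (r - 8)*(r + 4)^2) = r + 4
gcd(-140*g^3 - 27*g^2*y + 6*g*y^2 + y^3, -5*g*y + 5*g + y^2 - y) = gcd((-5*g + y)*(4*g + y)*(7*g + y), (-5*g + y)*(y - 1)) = -5*g + y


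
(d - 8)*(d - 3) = d^2 - 11*d + 24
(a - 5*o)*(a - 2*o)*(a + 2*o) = a^3 - 5*a^2*o - 4*a*o^2 + 20*o^3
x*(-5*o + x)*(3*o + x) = -15*o^2*x - 2*o*x^2 + x^3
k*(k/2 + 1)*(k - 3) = k^3/2 - k^2/2 - 3*k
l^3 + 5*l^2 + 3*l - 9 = (l - 1)*(l + 3)^2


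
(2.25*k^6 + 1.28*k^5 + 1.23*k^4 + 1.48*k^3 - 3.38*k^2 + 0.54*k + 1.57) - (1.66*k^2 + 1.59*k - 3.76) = 2.25*k^6 + 1.28*k^5 + 1.23*k^4 + 1.48*k^3 - 5.04*k^2 - 1.05*k + 5.33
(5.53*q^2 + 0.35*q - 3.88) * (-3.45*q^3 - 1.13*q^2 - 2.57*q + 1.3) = -19.0785*q^5 - 7.4564*q^4 - 1.2216*q^3 + 10.6739*q^2 + 10.4266*q - 5.044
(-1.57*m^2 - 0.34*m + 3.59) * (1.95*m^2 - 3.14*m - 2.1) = -3.0615*m^4 + 4.2668*m^3 + 11.3651*m^2 - 10.5586*m - 7.539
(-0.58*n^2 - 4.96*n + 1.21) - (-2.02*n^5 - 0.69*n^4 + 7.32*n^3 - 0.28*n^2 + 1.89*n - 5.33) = 2.02*n^5 + 0.69*n^4 - 7.32*n^3 - 0.3*n^2 - 6.85*n + 6.54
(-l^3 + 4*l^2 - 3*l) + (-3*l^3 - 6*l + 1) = -4*l^3 + 4*l^2 - 9*l + 1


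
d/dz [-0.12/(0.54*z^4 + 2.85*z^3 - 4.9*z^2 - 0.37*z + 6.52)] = (0.2592*z^3 + 1.026*z^2 - 1.176*z - 0.0444)/(0.54*z^4 + 2.85*z^3 - 4.9*z^2 - 0.37*z + 6.52)^2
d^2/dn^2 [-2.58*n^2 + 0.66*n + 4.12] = -5.16000000000000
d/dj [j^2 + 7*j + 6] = 2*j + 7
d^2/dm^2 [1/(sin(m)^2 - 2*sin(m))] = 2*(-2*sin(m) + 3 + 1/sin(m) - 6/sin(m)^2 + 4/sin(m)^3)/(sin(m) - 2)^3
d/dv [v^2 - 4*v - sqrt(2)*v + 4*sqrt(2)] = 2*v - 4 - sqrt(2)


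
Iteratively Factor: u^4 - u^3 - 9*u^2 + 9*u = (u - 3)*(u^3 + 2*u^2 - 3*u) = u*(u - 3)*(u^2 + 2*u - 3) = u*(u - 3)*(u - 1)*(u + 3)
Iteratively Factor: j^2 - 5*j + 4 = (j - 1)*(j - 4)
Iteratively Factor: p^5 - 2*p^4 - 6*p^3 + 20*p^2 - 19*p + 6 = (p + 3)*(p^4 - 5*p^3 + 9*p^2 - 7*p + 2) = (p - 2)*(p + 3)*(p^3 - 3*p^2 + 3*p - 1) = (p - 2)*(p - 1)*(p + 3)*(p^2 - 2*p + 1) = (p - 2)*(p - 1)^2*(p + 3)*(p - 1)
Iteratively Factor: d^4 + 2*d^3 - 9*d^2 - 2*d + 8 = (d + 1)*(d^3 + d^2 - 10*d + 8) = (d - 1)*(d + 1)*(d^2 + 2*d - 8) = (d - 1)*(d + 1)*(d + 4)*(d - 2)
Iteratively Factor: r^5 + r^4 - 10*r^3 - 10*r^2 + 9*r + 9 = (r - 1)*(r^4 + 2*r^3 - 8*r^2 - 18*r - 9) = (r - 1)*(r + 1)*(r^3 + r^2 - 9*r - 9) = (r - 1)*(r + 1)*(r + 3)*(r^2 - 2*r - 3) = (r - 1)*(r + 1)^2*(r + 3)*(r - 3)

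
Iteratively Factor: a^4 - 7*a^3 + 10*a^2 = (a)*(a^3 - 7*a^2 + 10*a) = a*(a - 2)*(a^2 - 5*a) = a^2*(a - 2)*(a - 5)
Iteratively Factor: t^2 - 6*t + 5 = (t - 1)*(t - 5)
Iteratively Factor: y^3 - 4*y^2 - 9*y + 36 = (y - 3)*(y^2 - y - 12) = (y - 4)*(y - 3)*(y + 3)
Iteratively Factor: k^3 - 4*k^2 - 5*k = (k + 1)*(k^2 - 5*k) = k*(k + 1)*(k - 5)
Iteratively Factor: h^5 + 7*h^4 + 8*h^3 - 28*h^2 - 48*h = (h + 4)*(h^4 + 3*h^3 - 4*h^2 - 12*h) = (h - 2)*(h + 4)*(h^3 + 5*h^2 + 6*h) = h*(h - 2)*(h + 4)*(h^2 + 5*h + 6) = h*(h - 2)*(h + 2)*(h + 4)*(h + 3)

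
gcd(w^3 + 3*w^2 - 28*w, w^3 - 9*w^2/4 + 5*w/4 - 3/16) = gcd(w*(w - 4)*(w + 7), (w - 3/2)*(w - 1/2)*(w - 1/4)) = 1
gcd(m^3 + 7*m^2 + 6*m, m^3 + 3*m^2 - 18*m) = m^2 + 6*m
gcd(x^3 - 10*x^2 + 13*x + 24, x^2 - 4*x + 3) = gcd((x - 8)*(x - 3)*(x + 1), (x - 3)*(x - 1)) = x - 3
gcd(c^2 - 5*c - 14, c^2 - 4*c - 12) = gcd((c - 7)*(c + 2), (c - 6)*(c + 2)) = c + 2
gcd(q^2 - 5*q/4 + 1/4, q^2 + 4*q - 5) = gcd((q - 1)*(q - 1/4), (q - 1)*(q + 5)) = q - 1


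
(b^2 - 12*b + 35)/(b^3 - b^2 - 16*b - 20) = (b - 7)/(b^2 + 4*b + 4)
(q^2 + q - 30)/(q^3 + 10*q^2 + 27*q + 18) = (q - 5)/(q^2 + 4*q + 3)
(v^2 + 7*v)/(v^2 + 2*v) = (v + 7)/(v + 2)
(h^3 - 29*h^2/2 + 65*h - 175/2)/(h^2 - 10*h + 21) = (2*h^2 - 15*h + 25)/(2*(h - 3))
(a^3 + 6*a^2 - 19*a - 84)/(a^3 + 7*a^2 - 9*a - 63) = (a - 4)/(a - 3)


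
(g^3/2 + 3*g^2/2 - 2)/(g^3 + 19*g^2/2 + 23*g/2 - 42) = (g^3 + 3*g^2 - 4)/(2*g^3 + 19*g^2 + 23*g - 84)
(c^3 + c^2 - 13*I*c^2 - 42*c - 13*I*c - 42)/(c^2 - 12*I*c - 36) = (c^2 + c*(1 - 7*I) - 7*I)/(c - 6*I)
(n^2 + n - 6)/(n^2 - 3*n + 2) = (n + 3)/(n - 1)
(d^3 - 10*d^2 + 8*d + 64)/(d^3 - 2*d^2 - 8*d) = (d - 8)/d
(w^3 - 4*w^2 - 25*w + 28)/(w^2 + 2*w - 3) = (w^2 - 3*w - 28)/(w + 3)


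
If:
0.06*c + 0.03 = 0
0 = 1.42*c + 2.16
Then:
No Solution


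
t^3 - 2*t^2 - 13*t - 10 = (t - 5)*(t + 1)*(t + 2)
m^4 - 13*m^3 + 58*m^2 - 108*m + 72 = (m - 6)*(m - 3)*(m - 2)^2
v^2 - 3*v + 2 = (v - 2)*(v - 1)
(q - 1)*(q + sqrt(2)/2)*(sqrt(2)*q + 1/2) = sqrt(2)*q^3 - sqrt(2)*q^2 + 3*q^2/2 - 3*q/2 + sqrt(2)*q/4 - sqrt(2)/4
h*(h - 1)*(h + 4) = h^3 + 3*h^2 - 4*h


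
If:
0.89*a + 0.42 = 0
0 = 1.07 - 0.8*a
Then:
No Solution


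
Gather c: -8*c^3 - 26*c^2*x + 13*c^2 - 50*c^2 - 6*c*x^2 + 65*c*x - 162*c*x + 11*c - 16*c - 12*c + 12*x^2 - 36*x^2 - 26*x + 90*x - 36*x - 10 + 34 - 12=-8*c^3 + c^2*(-26*x - 37) + c*(-6*x^2 - 97*x - 17) - 24*x^2 + 28*x + 12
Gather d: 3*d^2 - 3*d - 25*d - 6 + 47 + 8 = 3*d^2 - 28*d + 49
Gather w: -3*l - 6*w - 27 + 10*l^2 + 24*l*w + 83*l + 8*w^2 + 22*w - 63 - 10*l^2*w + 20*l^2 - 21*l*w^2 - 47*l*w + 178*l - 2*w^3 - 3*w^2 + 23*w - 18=30*l^2 + 258*l - 2*w^3 + w^2*(5 - 21*l) + w*(-10*l^2 - 23*l + 39) - 108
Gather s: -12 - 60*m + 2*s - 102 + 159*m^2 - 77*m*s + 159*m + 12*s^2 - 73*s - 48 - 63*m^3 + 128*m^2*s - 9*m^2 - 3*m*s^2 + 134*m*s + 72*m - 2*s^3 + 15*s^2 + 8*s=-63*m^3 + 150*m^2 + 171*m - 2*s^3 + s^2*(27 - 3*m) + s*(128*m^2 + 57*m - 63) - 162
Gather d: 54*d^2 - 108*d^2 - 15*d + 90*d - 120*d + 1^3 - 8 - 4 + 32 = -54*d^2 - 45*d + 21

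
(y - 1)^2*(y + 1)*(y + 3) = y^4 + 2*y^3 - 4*y^2 - 2*y + 3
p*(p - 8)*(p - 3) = p^3 - 11*p^2 + 24*p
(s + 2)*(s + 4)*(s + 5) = s^3 + 11*s^2 + 38*s + 40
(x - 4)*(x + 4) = x^2 - 16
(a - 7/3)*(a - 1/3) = a^2 - 8*a/3 + 7/9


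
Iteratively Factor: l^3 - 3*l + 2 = (l + 2)*(l^2 - 2*l + 1) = (l - 1)*(l + 2)*(l - 1)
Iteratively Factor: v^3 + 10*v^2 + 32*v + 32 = (v + 4)*(v^2 + 6*v + 8) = (v + 2)*(v + 4)*(v + 4)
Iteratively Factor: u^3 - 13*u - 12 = (u + 1)*(u^2 - u - 12) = (u - 4)*(u + 1)*(u + 3)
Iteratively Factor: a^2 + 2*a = (a)*(a + 2)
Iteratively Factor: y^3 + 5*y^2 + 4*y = (y + 4)*(y^2 + y) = (y + 1)*(y + 4)*(y)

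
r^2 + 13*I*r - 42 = (r + 6*I)*(r + 7*I)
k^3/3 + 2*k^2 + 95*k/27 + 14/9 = (k/3 + 1)*(k + 2/3)*(k + 7/3)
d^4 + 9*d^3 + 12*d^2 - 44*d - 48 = (d - 2)*(d + 1)*(d + 4)*(d + 6)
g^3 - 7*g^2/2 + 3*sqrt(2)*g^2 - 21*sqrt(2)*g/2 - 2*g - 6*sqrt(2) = (g - 4)*(g + 1/2)*(g + 3*sqrt(2))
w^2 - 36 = (w - 6)*(w + 6)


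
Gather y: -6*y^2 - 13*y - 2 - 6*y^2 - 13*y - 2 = -12*y^2 - 26*y - 4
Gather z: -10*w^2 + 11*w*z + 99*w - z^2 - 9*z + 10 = -10*w^2 + 99*w - z^2 + z*(11*w - 9) + 10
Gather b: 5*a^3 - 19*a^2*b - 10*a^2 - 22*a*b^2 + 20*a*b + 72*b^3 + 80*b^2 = 5*a^3 - 10*a^2 + 72*b^3 + b^2*(80 - 22*a) + b*(-19*a^2 + 20*a)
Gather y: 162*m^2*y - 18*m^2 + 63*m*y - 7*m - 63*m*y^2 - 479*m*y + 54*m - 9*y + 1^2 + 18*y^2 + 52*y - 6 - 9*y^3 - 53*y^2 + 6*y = -18*m^2 + 47*m - 9*y^3 + y^2*(-63*m - 35) + y*(162*m^2 - 416*m + 49) - 5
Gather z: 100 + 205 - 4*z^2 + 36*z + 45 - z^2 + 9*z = -5*z^2 + 45*z + 350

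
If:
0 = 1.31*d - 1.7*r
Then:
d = 1.29770992366412*r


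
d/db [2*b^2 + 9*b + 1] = 4*b + 9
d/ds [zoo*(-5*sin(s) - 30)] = zoo*cos(s)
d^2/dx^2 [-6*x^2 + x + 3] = -12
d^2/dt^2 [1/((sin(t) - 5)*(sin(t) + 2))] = (-4*sin(t)^4 + 9*sin(t)^3 - 43*sin(t)^2 + 12*sin(t) + 38)/((sin(t) - 5)^3*(sin(t) + 2)^3)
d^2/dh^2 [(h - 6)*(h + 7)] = 2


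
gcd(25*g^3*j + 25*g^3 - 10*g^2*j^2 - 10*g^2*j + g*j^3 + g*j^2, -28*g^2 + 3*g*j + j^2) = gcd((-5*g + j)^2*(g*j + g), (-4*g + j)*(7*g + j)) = 1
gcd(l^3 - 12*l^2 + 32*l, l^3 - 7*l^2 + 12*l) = l^2 - 4*l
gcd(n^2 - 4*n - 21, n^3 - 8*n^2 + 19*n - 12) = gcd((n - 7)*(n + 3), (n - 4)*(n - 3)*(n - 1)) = 1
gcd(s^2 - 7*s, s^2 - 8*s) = s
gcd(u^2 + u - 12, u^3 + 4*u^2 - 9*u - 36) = u^2 + u - 12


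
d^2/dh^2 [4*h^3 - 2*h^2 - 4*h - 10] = 24*h - 4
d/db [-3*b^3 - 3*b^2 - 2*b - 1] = -9*b^2 - 6*b - 2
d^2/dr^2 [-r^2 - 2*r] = -2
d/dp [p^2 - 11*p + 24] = 2*p - 11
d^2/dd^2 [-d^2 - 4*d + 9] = -2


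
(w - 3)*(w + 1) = w^2 - 2*w - 3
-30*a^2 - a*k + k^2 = (-6*a + k)*(5*a + k)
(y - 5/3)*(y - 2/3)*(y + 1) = y^3 - 4*y^2/3 - 11*y/9 + 10/9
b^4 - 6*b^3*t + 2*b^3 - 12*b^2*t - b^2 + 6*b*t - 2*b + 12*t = (b - 1)*(b + 1)*(b + 2)*(b - 6*t)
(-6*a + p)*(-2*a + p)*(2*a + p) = 24*a^3 - 4*a^2*p - 6*a*p^2 + p^3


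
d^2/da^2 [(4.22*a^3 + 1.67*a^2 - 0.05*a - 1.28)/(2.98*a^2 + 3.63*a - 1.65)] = (5.6843418860808e-14*a^5 - 5.6843418860808e-14*a^4 + 115.69436*a^3 - 170.587272*a^2 - 15.619032*a - 37.826184)/(26.463592*a^6 + 96.707556*a^5 + 73.843506*a^4 - 59.260113*a^3 - 40.886505*a^2 + 29.648025*a - 4.492125)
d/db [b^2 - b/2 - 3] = 2*b - 1/2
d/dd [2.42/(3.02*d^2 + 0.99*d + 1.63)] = (-14.6168*d - 2.3958)/(3.02*d^2 + 0.99*d + 1.63)^2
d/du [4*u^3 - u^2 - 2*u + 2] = 12*u^2 - 2*u - 2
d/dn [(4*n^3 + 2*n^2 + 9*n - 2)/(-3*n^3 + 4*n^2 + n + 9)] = (22*n^4 + 62*n^3 + 56*n^2 + 52*n + 83)/(9*n^6 - 24*n^5 + 10*n^4 - 46*n^3 + 73*n^2 + 18*n + 81)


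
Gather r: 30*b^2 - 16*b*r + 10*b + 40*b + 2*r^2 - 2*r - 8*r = 30*b^2 + 50*b + 2*r^2 + r*(-16*b - 10)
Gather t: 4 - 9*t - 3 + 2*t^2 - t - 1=2*t^2 - 10*t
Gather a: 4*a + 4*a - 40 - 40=8*a - 80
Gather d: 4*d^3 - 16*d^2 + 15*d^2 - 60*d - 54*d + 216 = 4*d^3 - d^2 - 114*d + 216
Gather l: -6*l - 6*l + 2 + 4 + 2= 8 - 12*l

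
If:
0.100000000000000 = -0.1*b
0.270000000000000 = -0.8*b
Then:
No Solution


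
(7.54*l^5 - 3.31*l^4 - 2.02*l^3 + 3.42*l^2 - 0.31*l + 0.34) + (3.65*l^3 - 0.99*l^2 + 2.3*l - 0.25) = 7.54*l^5 - 3.31*l^4 + 1.63*l^3 + 2.43*l^2 + 1.99*l + 0.09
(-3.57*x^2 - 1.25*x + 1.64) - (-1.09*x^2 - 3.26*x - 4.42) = -2.48*x^2 + 2.01*x + 6.06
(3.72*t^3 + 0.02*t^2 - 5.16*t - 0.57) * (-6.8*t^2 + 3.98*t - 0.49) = -25.296*t^5 + 14.6696*t^4 + 33.3448*t^3 - 16.6706*t^2 + 0.2598*t + 0.2793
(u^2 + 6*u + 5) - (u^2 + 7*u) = 5 - u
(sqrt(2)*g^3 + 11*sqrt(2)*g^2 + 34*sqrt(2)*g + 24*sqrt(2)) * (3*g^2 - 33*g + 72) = 3*sqrt(2)*g^5 - 189*sqrt(2)*g^3 - 258*sqrt(2)*g^2 + 1656*sqrt(2)*g + 1728*sqrt(2)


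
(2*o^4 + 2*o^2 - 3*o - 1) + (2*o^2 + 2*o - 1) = 2*o^4 + 4*o^2 - o - 2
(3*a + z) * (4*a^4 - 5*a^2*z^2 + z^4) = 12*a^5 + 4*a^4*z - 15*a^3*z^2 - 5*a^2*z^3 + 3*a*z^4 + z^5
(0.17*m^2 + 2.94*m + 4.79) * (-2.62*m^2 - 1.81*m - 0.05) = -0.4454*m^4 - 8.0105*m^3 - 17.8797*m^2 - 8.8169*m - 0.2395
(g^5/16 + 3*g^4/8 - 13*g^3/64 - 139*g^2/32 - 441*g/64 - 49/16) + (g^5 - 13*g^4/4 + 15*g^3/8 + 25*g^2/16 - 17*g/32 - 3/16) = 17*g^5/16 - 23*g^4/8 + 107*g^3/64 - 89*g^2/32 - 475*g/64 - 13/4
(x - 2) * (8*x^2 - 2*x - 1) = 8*x^3 - 18*x^2 + 3*x + 2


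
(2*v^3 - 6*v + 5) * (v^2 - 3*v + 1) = 2*v^5 - 6*v^4 - 4*v^3 + 23*v^2 - 21*v + 5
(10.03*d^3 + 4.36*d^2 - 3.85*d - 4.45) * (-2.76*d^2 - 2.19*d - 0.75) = -27.6828*d^5 - 33.9993*d^4 - 6.4449*d^3 + 17.4435*d^2 + 12.633*d + 3.3375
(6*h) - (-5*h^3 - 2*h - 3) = 5*h^3 + 8*h + 3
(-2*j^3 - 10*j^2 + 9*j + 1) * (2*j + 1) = -4*j^4 - 22*j^3 + 8*j^2 + 11*j + 1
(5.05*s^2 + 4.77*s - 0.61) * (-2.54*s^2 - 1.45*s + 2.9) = -12.827*s^4 - 19.4383*s^3 + 9.2779*s^2 + 14.7175*s - 1.769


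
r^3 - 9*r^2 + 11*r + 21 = (r - 7)*(r - 3)*(r + 1)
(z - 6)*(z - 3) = z^2 - 9*z + 18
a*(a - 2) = a^2 - 2*a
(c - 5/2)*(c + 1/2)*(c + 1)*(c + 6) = c^4 + 5*c^3 - 37*c^2/4 - 83*c/4 - 15/2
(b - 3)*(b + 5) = b^2 + 2*b - 15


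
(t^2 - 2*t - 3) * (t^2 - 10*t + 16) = t^4 - 12*t^3 + 33*t^2 - 2*t - 48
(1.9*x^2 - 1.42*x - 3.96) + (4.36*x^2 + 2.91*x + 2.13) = 6.26*x^2 + 1.49*x - 1.83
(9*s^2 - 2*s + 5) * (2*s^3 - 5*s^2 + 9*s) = 18*s^5 - 49*s^4 + 101*s^3 - 43*s^2 + 45*s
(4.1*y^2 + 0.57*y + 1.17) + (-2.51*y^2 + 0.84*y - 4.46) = 1.59*y^2 + 1.41*y - 3.29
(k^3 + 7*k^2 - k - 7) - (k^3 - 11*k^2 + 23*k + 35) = 18*k^2 - 24*k - 42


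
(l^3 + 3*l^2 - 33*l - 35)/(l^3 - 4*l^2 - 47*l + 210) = (l + 1)/(l - 6)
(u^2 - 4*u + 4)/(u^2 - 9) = (u^2 - 4*u + 4)/(u^2 - 9)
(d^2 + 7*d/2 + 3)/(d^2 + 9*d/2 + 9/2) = (d + 2)/(d + 3)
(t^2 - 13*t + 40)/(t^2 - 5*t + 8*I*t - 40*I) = (t - 8)/(t + 8*I)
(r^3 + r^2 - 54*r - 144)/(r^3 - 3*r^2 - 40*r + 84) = (r^2 - 5*r - 24)/(r^2 - 9*r + 14)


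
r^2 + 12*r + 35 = (r + 5)*(r + 7)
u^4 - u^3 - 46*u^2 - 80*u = u*(u - 8)*(u + 2)*(u + 5)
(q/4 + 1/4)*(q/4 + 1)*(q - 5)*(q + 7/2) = q^4/16 + 7*q^3/32 - 21*q^2/16 - 187*q/32 - 35/8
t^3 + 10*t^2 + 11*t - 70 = (t - 2)*(t + 5)*(t + 7)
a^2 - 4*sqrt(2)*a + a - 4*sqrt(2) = (a + 1)*(a - 4*sqrt(2))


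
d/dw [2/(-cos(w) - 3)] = -2*sin(w)/(cos(w) + 3)^2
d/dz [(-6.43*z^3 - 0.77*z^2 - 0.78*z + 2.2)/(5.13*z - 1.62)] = (-65.9718*z^3 + 27.2997*z^2 + 2.4948*z - 10.0224)/(26.3169*z^2 - 16.6212*z + 2.6244)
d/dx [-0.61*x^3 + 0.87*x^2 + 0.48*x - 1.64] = -1.83*x^2 + 1.74*x + 0.48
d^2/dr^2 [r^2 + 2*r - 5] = 2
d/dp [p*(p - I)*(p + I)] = 3*p^2 + 1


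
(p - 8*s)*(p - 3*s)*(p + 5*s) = p^3 - 6*p^2*s - 31*p*s^2 + 120*s^3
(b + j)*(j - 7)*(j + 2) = b*j^2 - 5*b*j - 14*b + j^3 - 5*j^2 - 14*j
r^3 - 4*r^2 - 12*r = r*(r - 6)*(r + 2)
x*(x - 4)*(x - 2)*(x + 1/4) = x^4 - 23*x^3/4 + 13*x^2/2 + 2*x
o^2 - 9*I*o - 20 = (o - 5*I)*(o - 4*I)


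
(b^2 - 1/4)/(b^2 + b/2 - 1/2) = (b + 1/2)/(b + 1)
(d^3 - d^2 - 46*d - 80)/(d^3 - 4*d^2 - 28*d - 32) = (d + 5)/(d + 2)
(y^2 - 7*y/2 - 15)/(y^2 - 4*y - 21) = (-y^2 + 7*y/2 + 15)/(-y^2 + 4*y + 21)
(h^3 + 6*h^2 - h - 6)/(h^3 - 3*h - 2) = (h^2 + 5*h - 6)/(h^2 - h - 2)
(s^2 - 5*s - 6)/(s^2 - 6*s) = (s + 1)/s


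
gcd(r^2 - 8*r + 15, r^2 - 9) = r - 3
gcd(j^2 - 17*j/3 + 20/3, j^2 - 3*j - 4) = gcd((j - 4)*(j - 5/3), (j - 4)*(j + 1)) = j - 4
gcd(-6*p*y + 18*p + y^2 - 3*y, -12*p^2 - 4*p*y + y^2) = -6*p + y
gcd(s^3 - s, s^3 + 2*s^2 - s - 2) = s^2 - 1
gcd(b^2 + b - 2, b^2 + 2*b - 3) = b - 1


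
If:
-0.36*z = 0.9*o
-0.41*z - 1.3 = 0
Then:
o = 1.27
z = -3.17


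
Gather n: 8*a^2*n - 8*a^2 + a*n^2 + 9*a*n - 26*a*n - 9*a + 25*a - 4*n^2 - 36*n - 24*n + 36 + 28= -8*a^2 + 16*a + n^2*(a - 4) + n*(8*a^2 - 17*a - 60) + 64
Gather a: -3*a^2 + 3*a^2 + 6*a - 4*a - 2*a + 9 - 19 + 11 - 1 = 0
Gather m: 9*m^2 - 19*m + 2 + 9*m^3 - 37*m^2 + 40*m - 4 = 9*m^3 - 28*m^2 + 21*m - 2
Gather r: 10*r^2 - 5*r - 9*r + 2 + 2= 10*r^2 - 14*r + 4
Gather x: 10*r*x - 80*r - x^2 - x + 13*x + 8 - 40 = -80*r - x^2 + x*(10*r + 12) - 32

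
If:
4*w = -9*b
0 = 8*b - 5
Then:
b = 5/8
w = -45/32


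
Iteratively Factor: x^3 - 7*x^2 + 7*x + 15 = (x + 1)*(x^2 - 8*x + 15) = (x - 3)*(x + 1)*(x - 5)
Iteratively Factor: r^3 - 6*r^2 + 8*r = (r)*(r^2 - 6*r + 8) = r*(r - 4)*(r - 2)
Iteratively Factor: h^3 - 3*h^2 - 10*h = (h)*(h^2 - 3*h - 10) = h*(h - 5)*(h + 2)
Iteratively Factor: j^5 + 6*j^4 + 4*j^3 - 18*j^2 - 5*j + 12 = (j + 4)*(j^4 + 2*j^3 - 4*j^2 - 2*j + 3) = (j - 1)*(j + 4)*(j^3 + 3*j^2 - j - 3) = (j - 1)^2*(j + 4)*(j^2 + 4*j + 3) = (j - 1)^2*(j + 1)*(j + 4)*(j + 3)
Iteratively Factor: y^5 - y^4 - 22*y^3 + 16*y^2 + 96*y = (y - 4)*(y^4 + 3*y^3 - 10*y^2 - 24*y) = (y - 4)*(y + 4)*(y^3 - y^2 - 6*y) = y*(y - 4)*(y + 4)*(y^2 - y - 6) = y*(y - 4)*(y - 3)*(y + 4)*(y + 2)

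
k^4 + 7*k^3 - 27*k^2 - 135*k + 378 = (k - 3)^2*(k + 6)*(k + 7)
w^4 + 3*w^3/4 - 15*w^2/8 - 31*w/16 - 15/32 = (w - 3/2)*(w + 1/2)^2*(w + 5/4)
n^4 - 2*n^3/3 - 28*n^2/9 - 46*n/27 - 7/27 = (n - 7/3)*(n + 1/3)^2*(n + 1)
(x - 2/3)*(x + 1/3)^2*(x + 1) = x^4 + x^3 - x^2/3 - 11*x/27 - 2/27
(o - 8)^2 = o^2 - 16*o + 64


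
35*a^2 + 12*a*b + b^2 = (5*a + b)*(7*a + b)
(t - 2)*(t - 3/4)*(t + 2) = t^3 - 3*t^2/4 - 4*t + 3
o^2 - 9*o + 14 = (o - 7)*(o - 2)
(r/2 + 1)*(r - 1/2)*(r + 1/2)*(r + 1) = r^4/2 + 3*r^3/2 + 7*r^2/8 - 3*r/8 - 1/4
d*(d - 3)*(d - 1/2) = d^3 - 7*d^2/2 + 3*d/2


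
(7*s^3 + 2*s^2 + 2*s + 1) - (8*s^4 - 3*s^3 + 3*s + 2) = -8*s^4 + 10*s^3 + 2*s^2 - s - 1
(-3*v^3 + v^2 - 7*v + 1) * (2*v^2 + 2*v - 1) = -6*v^5 - 4*v^4 - 9*v^3 - 13*v^2 + 9*v - 1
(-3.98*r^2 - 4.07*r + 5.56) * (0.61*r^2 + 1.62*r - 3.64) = -2.4278*r^4 - 8.9303*r^3 + 11.2854*r^2 + 23.822*r - 20.2384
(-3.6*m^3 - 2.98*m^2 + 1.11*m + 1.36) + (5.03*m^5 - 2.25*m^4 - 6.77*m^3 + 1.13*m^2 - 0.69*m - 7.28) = 5.03*m^5 - 2.25*m^4 - 10.37*m^3 - 1.85*m^2 + 0.42*m - 5.92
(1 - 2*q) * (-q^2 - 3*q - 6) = 2*q^3 + 5*q^2 + 9*q - 6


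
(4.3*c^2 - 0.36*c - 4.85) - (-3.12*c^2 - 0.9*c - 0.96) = 7.42*c^2 + 0.54*c - 3.89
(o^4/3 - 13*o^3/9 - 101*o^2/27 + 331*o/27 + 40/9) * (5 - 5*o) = -5*o^5/3 + 80*o^4/9 + 310*o^3/27 - 80*o^2 + 1055*o/27 + 200/9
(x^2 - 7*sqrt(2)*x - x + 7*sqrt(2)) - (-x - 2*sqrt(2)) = x^2 - 7*sqrt(2)*x + 9*sqrt(2)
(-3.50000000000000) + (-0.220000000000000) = -3.72000000000000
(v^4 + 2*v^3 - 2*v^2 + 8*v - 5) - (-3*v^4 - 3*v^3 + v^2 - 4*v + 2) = 4*v^4 + 5*v^3 - 3*v^2 + 12*v - 7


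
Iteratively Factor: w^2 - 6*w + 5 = (w - 1)*(w - 5)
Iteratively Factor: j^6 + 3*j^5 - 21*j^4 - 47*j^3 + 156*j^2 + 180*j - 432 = (j - 2)*(j^5 + 5*j^4 - 11*j^3 - 69*j^2 + 18*j + 216) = (j - 2)^2*(j^4 + 7*j^3 + 3*j^2 - 63*j - 108) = (j - 2)^2*(j + 4)*(j^3 + 3*j^2 - 9*j - 27) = (j - 2)^2*(j + 3)*(j + 4)*(j^2 - 9) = (j - 3)*(j - 2)^2*(j + 3)*(j + 4)*(j + 3)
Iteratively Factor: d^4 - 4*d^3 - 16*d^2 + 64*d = (d - 4)*(d^3 - 16*d) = (d - 4)*(d + 4)*(d^2 - 4*d) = (d - 4)^2*(d + 4)*(d)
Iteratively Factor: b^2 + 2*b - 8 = (b - 2)*(b + 4)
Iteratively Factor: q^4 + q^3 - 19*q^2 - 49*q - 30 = (q - 5)*(q^3 + 6*q^2 + 11*q + 6) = (q - 5)*(q + 1)*(q^2 + 5*q + 6) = (q - 5)*(q + 1)*(q + 2)*(q + 3)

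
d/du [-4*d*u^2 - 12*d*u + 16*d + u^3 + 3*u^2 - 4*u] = -8*d*u - 12*d + 3*u^2 + 6*u - 4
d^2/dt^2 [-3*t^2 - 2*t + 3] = -6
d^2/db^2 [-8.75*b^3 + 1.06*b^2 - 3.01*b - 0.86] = 2.12 - 52.5*b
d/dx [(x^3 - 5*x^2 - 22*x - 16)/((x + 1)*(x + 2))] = 1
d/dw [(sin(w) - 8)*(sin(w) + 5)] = (2*sin(w) - 3)*cos(w)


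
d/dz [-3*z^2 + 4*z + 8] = 4 - 6*z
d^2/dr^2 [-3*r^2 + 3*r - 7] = -6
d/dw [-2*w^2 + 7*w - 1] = 7 - 4*w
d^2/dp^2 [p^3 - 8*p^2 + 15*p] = 6*p - 16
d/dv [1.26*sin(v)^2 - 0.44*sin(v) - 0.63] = (2.52*sin(v) - 0.44)*cos(v)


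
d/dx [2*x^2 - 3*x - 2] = 4*x - 3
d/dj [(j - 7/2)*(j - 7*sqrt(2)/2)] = 2*j - 7*sqrt(2)/2 - 7/2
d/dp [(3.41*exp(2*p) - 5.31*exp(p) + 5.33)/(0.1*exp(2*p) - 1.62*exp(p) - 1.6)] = (-4.9932*exp(2*p) - 11.978*exp(p) + 17.1306)*exp(p)/(0.01*exp(4*p) - 0.324*exp(3*p) + 2.3044*exp(2*p) + 5.184*exp(p) + 2.56)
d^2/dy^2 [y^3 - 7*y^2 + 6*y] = 6*y - 14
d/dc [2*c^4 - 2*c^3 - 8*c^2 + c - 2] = 8*c^3 - 6*c^2 - 16*c + 1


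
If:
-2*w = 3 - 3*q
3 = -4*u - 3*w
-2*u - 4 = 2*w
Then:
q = -7/3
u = 3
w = -5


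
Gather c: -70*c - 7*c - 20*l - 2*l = -77*c - 22*l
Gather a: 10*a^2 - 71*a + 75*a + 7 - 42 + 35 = 10*a^2 + 4*a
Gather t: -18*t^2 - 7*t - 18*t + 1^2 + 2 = -18*t^2 - 25*t + 3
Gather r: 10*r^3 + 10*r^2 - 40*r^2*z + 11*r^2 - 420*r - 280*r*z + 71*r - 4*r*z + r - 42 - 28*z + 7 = 10*r^3 + r^2*(21 - 40*z) + r*(-284*z - 348) - 28*z - 35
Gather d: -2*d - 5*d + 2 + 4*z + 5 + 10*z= -7*d + 14*z + 7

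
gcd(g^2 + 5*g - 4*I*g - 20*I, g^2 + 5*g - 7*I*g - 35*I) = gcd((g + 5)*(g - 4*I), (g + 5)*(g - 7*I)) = g + 5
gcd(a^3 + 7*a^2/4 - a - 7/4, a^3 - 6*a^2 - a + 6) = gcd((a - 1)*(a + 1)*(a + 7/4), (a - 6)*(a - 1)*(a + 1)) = a^2 - 1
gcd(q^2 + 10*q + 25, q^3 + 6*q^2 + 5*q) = q + 5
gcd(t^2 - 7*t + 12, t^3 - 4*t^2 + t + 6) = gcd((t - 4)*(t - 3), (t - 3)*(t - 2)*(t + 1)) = t - 3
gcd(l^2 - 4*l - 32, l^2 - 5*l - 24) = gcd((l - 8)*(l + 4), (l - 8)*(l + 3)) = l - 8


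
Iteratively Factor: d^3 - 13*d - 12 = (d - 4)*(d^2 + 4*d + 3) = (d - 4)*(d + 3)*(d + 1)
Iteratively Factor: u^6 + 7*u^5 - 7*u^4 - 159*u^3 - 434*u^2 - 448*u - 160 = (u + 1)*(u^5 + 6*u^4 - 13*u^3 - 146*u^2 - 288*u - 160) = (u - 5)*(u + 1)*(u^4 + 11*u^3 + 42*u^2 + 64*u + 32) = (u - 5)*(u + 1)*(u + 4)*(u^3 + 7*u^2 + 14*u + 8) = (u - 5)*(u + 1)*(u + 4)^2*(u^2 + 3*u + 2) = (u - 5)*(u + 1)^2*(u + 4)^2*(u + 2)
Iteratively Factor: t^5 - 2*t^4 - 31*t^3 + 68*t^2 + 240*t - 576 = (t - 4)*(t^4 + 2*t^3 - 23*t^2 - 24*t + 144) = (t - 4)*(t - 3)*(t^3 + 5*t^2 - 8*t - 48) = (t - 4)*(t - 3)*(t + 4)*(t^2 + t - 12) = (t - 4)*(t - 3)*(t + 4)^2*(t - 3)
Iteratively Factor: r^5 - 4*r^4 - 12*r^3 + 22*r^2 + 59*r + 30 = (r + 1)*(r^4 - 5*r^3 - 7*r^2 + 29*r + 30) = (r - 3)*(r + 1)*(r^3 - 2*r^2 - 13*r - 10) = (r - 3)*(r + 1)^2*(r^2 - 3*r - 10) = (r - 5)*(r - 3)*(r + 1)^2*(r + 2)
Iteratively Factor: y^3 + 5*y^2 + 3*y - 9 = (y + 3)*(y^2 + 2*y - 3) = (y - 1)*(y + 3)*(y + 3)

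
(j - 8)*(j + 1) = j^2 - 7*j - 8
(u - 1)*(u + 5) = u^2 + 4*u - 5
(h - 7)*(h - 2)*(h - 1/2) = h^3 - 19*h^2/2 + 37*h/2 - 7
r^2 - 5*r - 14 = (r - 7)*(r + 2)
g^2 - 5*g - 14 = (g - 7)*(g + 2)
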